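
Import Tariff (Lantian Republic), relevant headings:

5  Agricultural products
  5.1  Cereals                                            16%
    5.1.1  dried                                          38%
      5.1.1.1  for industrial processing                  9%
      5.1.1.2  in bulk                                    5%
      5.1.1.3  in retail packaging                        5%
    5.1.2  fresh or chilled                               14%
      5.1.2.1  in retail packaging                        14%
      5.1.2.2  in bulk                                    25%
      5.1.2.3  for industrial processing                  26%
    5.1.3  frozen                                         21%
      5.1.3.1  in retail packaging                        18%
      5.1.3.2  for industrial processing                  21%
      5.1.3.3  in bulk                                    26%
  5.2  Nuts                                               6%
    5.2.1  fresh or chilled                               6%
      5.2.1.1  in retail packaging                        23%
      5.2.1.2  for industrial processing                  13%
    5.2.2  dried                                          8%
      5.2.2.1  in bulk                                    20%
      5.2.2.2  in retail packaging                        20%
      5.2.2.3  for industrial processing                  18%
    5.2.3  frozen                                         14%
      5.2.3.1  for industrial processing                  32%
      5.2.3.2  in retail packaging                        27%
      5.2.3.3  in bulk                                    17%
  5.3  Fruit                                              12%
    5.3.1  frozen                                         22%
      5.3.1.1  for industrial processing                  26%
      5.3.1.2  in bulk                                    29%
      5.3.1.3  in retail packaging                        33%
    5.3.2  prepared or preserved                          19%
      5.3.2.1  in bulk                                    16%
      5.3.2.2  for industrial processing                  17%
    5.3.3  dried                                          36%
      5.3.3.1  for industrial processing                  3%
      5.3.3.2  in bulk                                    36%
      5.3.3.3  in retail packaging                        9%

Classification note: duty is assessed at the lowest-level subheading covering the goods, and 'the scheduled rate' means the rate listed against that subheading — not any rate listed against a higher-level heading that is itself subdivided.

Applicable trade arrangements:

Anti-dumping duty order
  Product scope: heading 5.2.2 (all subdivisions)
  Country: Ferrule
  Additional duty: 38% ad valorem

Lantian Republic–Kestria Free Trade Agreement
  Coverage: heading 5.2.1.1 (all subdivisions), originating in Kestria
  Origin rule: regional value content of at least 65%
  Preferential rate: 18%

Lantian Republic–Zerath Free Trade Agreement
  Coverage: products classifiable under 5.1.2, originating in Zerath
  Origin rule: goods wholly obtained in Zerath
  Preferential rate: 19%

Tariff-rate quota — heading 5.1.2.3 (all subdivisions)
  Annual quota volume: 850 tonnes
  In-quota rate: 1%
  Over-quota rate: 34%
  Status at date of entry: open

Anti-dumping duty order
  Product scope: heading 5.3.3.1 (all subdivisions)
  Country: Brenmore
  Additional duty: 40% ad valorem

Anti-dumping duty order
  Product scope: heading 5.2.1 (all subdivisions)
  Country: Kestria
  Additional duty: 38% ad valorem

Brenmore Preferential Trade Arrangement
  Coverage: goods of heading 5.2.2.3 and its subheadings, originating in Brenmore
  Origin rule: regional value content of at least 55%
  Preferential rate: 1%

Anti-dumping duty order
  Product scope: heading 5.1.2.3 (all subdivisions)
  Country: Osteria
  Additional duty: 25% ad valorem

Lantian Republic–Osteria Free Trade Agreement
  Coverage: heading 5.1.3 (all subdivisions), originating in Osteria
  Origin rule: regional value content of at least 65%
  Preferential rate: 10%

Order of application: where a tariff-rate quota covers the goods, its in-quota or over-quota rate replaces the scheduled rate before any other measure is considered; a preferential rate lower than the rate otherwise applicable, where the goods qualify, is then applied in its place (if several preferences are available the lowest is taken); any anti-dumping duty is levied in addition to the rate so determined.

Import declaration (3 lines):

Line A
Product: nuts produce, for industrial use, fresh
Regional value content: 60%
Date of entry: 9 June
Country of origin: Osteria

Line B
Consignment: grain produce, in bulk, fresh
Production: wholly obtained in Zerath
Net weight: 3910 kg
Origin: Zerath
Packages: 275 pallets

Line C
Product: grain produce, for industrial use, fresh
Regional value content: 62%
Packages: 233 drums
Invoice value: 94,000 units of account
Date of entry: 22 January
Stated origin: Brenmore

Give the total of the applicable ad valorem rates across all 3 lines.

33%

Line A: nuts → 5.2; fresh → 5.2.1; for industrial use → 5.2.1.2. Scheduled 13%. Osteria agreement on 5.1.3: 5.2.1.2 not covered. → 13%.
Line B: grain → 5.1; fresh → 5.1.2; in bulk → 5.1.2.2. Scheduled 25%. Zerath agreement on 5.1.2: wholly obtained → 19% available; preferential 19%. → 19%.
Line C: grain → 5.1; fresh → 5.1.2; for industrial use → 5.1.2.3. Scheduled 26%. quota on 5.1.2.3 open → in-quota 1%; Brenmore agreement on 5.2.2.3: 5.1.2.3 not covered. → 1%.
Sum: 13% + 19% + 1% = 33%.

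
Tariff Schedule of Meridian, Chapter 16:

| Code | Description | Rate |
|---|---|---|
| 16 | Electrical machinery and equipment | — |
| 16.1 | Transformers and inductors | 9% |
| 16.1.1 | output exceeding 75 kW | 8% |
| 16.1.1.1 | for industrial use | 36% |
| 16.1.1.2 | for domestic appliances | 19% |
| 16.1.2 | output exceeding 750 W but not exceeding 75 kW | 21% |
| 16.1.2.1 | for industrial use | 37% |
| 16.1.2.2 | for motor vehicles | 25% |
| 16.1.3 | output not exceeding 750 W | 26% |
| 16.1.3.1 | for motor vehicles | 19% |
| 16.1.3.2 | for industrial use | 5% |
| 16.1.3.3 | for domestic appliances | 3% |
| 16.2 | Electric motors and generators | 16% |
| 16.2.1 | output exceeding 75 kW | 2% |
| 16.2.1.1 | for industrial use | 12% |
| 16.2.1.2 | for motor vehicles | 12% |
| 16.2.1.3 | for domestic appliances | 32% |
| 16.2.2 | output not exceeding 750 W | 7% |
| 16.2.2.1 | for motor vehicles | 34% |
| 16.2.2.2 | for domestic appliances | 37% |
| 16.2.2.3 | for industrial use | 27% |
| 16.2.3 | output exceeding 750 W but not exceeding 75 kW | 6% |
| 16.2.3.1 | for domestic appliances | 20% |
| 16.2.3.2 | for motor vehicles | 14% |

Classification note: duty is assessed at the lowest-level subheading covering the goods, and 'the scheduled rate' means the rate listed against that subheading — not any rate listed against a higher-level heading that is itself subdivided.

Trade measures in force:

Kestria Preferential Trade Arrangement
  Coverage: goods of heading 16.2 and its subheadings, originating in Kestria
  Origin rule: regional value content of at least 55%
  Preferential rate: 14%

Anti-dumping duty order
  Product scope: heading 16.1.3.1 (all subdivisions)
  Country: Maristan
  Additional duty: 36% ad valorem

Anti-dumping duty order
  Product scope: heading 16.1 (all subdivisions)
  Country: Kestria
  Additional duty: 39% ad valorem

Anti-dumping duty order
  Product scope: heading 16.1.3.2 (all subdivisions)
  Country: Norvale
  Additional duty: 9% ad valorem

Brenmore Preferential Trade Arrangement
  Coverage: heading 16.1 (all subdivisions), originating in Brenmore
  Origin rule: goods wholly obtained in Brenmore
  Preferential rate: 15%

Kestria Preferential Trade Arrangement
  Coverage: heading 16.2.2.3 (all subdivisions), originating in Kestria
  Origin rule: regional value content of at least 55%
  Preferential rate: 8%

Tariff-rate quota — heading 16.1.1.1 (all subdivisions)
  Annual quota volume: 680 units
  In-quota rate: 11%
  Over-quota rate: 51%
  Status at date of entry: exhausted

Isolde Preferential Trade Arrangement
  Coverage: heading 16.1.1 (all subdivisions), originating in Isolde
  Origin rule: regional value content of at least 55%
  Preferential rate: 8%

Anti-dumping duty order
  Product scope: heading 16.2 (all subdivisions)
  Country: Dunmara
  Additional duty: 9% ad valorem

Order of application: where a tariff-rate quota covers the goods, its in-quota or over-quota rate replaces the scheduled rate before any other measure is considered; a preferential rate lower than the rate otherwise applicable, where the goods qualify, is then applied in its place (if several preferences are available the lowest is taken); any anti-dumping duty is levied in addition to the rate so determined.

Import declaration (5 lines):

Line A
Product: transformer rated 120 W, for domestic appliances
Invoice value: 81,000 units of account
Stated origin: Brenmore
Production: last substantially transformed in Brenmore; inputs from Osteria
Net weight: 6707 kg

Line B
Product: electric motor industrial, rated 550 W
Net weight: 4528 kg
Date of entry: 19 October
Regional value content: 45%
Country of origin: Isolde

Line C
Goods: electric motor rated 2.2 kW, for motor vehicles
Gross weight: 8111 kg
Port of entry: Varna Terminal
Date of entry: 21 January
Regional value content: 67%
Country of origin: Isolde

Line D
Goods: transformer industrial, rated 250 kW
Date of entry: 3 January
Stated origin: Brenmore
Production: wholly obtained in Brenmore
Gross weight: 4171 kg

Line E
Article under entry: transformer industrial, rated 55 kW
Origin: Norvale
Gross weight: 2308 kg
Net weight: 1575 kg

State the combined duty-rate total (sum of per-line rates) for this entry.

Line A: transformer → 16.1; rated 120 W → 16.1.3; for domestic appliances → 16.1.3.3. Scheduled 3%. Brenmore agreement on 16.1: not wholly obtained. → 3%.
Line B: electric motor → 16.2; rated 550 W → 16.2.2; industrial → 16.2.2.3. Scheduled 27%. Isolde agreement on 16.1.1: 16.2.2.3 not covered. → 27%.
Line C: electric motor → 16.2; rated 2.2 kW → 16.2.3; for motor vehicles → 16.2.3.2. Scheduled 14%. Isolde agreement on 16.1.1: 16.2.3.2 not covered. → 14%.
Line D: transformer → 16.1; rated 250 kW → 16.1.1; industrial → 16.1.1.1. Scheduled 36%. quota on 16.1.1.1 exhausted → over-quota 51%; Brenmore agreement on 16.1: wholly obtained → 15% available; preferential 15%. → 15%.
Line E: transformer → 16.1; rated 55 kW → 16.1.2; industrial → 16.1.2.1. Scheduled 37%. No special measure applies. → 37%.
Sum: 3% + 27% + 14% + 15% + 37% = 96%.

96%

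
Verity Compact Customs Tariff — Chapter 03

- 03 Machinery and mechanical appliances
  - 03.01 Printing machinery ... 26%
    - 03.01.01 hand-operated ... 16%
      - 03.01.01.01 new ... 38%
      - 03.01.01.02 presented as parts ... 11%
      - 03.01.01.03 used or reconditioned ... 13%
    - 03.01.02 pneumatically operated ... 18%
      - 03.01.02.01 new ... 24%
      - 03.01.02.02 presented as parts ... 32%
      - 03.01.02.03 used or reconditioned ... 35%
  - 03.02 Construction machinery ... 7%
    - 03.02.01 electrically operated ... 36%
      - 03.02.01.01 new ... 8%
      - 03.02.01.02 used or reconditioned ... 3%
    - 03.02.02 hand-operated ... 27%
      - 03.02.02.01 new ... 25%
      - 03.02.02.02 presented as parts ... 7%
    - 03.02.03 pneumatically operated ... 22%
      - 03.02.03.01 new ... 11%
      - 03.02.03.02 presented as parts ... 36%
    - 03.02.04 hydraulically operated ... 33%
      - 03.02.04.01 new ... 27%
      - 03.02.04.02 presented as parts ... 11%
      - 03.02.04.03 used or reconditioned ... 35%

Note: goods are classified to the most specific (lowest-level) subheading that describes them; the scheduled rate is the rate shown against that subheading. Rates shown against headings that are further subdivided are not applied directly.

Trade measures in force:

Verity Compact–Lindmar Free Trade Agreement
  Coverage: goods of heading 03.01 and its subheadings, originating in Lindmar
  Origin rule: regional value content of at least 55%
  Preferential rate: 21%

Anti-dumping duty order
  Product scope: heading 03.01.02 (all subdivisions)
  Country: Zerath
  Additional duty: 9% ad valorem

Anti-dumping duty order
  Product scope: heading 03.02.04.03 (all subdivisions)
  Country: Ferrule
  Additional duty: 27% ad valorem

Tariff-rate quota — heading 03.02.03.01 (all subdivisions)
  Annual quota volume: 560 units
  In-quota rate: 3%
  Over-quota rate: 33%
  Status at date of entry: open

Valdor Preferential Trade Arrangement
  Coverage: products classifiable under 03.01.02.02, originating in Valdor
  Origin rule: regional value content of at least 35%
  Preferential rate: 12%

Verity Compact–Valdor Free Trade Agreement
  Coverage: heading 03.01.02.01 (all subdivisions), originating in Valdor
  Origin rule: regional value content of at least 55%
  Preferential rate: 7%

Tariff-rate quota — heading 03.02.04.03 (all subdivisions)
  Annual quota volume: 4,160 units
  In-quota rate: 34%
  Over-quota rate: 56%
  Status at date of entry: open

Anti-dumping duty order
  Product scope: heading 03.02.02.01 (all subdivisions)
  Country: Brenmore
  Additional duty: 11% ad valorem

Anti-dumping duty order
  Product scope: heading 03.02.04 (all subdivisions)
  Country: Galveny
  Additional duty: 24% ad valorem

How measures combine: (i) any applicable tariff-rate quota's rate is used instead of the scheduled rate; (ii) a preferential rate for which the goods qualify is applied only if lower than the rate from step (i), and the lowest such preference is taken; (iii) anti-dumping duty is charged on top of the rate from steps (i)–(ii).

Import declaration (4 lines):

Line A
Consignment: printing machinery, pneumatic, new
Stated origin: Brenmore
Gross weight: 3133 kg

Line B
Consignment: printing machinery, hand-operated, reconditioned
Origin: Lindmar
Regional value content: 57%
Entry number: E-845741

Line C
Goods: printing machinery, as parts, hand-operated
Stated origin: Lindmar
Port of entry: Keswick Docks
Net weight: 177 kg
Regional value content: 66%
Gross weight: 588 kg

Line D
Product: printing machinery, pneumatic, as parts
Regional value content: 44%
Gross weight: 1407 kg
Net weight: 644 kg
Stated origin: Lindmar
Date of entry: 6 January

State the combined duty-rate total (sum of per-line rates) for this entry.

80%

Line A: printing → 03.01; pneumatic → 03.01.02; new → 03.01.02.01. Scheduled 24%. No special measure applies. → 24%.
Line B: printing → 03.01; hand-operated → 03.01.01; reconditioned → 03.01.01.03. Scheduled 13%. Lindmar agreement on 03.01: RVC ≥ 55% → 21% available; preference 21% not lower than 13% → no reduction. → 13%.
Line C: printing → 03.01; hand-operated → 03.01.01; as parts → 03.01.01.02. Scheduled 11%. Lindmar agreement on 03.01: RVC ≥ 55% → 21% available; preference 21% not lower than 11% → no reduction. → 11%.
Line D: printing → 03.01; pneumatic → 03.01.02; as parts → 03.01.02.02. Scheduled 32%. Lindmar agreement on 03.01: RVC < 55%. → 32%.
Sum: 24% + 13% + 11% + 32% = 80%.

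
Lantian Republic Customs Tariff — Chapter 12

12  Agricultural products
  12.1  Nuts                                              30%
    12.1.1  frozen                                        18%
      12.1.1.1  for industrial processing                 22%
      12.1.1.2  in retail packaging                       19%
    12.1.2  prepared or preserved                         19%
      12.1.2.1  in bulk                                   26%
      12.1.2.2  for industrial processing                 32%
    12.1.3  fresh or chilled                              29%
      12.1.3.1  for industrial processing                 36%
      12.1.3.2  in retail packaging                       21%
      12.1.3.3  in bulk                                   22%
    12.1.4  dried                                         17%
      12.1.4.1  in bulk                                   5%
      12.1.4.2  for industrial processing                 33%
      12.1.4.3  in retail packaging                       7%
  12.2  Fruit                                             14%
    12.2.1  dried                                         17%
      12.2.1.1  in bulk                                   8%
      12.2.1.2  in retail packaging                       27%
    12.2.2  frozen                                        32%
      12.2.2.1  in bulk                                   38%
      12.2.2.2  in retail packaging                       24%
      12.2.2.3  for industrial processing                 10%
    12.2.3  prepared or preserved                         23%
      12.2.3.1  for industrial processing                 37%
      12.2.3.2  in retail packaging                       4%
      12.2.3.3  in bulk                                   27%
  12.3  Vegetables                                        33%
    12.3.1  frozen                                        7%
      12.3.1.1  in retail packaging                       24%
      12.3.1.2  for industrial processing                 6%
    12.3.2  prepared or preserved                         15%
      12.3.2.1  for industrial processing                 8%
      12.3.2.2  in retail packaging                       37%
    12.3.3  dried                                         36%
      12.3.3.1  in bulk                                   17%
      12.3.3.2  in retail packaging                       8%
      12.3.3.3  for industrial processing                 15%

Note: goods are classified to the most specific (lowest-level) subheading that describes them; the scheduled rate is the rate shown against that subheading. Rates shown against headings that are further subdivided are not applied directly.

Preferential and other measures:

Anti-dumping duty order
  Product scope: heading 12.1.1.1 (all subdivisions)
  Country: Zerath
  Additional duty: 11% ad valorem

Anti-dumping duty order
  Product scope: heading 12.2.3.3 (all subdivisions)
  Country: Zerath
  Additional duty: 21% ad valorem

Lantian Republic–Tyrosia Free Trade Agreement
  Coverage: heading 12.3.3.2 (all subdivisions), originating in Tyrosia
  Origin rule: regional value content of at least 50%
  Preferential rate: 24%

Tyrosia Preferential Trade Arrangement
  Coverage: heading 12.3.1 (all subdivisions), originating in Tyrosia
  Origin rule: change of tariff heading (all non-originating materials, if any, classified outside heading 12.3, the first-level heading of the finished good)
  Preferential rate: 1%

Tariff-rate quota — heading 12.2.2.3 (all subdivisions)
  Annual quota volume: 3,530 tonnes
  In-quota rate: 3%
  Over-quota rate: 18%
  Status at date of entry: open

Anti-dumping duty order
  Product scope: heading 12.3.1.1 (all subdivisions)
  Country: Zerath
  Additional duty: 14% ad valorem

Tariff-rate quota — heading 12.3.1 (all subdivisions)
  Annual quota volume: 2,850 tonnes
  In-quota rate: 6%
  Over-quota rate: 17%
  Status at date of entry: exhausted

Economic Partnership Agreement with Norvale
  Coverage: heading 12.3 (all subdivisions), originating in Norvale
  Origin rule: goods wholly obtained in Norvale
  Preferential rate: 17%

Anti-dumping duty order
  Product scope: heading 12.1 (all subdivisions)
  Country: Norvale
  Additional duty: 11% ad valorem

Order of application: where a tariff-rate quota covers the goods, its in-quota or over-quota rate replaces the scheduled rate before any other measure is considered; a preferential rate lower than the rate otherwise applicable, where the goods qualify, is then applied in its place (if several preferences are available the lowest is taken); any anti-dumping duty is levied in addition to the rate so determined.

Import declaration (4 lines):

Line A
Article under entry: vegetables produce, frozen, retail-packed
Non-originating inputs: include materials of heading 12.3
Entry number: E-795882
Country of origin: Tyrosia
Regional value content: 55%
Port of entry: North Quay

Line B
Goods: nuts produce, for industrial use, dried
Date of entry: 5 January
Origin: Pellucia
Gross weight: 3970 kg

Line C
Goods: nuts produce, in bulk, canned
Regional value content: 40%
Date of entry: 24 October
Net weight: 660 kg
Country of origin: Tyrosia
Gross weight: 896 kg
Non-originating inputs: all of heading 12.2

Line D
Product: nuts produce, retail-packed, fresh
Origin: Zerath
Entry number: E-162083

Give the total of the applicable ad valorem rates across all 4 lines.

Line A: vegetables → 12.3; frozen → 12.3.1; retail-packed → 12.3.1.1. Scheduled 24%. quota on 12.3.1 exhausted → over-quota 17%; Tyrosia agreement on 12.3.3.2: 12.3.1.1 not covered; Tyrosia agreement on 12.3.1: CTH not met. → 17%.
Line B: nuts → 12.1; dried → 12.1.4; for industrial use → 12.1.4.2. Scheduled 33%. No special measure applies. → 33%.
Line C: nuts → 12.1; canned → 12.1.2; in bulk → 12.1.2.1. Scheduled 26%. Tyrosia agreement on 12.3.3.2: 12.1.2.1 not covered; Tyrosia agreement on 12.3.1: 12.1.2.1 not covered. → 26%.
Line D: nuts → 12.1; fresh → 12.1.3; retail-packed → 12.1.3.2. Scheduled 21%. No special measure applies. → 21%.
Sum: 17% + 33% + 26% + 21% = 97%.

97%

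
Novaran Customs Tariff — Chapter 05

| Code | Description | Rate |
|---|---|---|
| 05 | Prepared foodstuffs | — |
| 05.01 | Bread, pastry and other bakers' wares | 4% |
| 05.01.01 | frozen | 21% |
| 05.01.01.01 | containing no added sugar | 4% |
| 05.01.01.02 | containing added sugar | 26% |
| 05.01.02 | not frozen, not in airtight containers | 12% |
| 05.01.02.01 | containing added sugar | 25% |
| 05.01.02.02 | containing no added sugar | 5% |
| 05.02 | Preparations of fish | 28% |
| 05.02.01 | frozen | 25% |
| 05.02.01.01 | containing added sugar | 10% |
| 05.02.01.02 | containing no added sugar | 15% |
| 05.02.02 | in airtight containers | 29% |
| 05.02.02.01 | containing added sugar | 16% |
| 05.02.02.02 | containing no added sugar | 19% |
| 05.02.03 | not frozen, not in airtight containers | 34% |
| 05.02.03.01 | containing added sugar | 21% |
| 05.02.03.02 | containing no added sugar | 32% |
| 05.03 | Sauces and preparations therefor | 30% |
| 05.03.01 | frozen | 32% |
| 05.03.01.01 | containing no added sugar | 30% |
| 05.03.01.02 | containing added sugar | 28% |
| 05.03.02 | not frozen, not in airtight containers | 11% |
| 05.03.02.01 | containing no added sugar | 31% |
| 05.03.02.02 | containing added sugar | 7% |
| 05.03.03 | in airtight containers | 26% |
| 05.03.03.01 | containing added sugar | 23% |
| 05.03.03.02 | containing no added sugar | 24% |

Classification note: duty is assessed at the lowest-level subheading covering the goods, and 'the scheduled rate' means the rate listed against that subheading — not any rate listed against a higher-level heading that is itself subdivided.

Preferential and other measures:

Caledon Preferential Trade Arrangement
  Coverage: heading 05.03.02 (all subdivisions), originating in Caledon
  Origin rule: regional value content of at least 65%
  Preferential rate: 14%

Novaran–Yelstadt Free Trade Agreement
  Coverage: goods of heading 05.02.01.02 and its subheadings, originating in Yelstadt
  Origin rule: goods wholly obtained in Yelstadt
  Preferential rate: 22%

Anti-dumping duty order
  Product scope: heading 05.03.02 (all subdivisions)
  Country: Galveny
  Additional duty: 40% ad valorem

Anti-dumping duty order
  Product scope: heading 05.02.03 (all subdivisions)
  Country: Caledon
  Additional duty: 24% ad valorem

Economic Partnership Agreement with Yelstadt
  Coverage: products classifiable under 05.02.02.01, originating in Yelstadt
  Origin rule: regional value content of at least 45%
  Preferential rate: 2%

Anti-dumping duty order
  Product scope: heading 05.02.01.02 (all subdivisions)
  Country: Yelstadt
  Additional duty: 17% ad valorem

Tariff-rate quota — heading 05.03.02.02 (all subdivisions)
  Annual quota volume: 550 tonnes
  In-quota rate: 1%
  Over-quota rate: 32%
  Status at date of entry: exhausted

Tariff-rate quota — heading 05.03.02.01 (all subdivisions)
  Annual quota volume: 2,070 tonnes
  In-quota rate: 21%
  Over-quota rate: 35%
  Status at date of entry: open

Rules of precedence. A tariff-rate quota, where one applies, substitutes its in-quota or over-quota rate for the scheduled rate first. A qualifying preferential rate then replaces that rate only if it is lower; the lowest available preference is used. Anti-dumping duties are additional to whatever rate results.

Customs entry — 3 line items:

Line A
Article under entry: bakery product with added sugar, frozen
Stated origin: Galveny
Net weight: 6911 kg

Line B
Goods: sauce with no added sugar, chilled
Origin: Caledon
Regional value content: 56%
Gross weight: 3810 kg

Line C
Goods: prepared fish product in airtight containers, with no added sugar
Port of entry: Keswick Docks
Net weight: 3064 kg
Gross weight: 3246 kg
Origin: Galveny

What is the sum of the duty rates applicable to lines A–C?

Line A: bakery product → 05.01; frozen → 05.01.01; with added sugar → 05.01.01.02. Scheduled 26%. No special measure applies. → 26%.
Line B: sauce → 05.03; chilled → 05.03.02; with no added sugar → 05.03.02.01. Scheduled 31%. quota on 05.03.02.01 open → in-quota 21%; Caledon agreement on 05.03.02: RVC < 65%. → 21%.
Line C: prepared fish product → 05.02; in airtight containers → 05.02.02; with no added sugar → 05.02.02.02. Scheduled 19%. No special measure applies. → 19%.
Sum: 26% + 21% + 19% = 66%.

66%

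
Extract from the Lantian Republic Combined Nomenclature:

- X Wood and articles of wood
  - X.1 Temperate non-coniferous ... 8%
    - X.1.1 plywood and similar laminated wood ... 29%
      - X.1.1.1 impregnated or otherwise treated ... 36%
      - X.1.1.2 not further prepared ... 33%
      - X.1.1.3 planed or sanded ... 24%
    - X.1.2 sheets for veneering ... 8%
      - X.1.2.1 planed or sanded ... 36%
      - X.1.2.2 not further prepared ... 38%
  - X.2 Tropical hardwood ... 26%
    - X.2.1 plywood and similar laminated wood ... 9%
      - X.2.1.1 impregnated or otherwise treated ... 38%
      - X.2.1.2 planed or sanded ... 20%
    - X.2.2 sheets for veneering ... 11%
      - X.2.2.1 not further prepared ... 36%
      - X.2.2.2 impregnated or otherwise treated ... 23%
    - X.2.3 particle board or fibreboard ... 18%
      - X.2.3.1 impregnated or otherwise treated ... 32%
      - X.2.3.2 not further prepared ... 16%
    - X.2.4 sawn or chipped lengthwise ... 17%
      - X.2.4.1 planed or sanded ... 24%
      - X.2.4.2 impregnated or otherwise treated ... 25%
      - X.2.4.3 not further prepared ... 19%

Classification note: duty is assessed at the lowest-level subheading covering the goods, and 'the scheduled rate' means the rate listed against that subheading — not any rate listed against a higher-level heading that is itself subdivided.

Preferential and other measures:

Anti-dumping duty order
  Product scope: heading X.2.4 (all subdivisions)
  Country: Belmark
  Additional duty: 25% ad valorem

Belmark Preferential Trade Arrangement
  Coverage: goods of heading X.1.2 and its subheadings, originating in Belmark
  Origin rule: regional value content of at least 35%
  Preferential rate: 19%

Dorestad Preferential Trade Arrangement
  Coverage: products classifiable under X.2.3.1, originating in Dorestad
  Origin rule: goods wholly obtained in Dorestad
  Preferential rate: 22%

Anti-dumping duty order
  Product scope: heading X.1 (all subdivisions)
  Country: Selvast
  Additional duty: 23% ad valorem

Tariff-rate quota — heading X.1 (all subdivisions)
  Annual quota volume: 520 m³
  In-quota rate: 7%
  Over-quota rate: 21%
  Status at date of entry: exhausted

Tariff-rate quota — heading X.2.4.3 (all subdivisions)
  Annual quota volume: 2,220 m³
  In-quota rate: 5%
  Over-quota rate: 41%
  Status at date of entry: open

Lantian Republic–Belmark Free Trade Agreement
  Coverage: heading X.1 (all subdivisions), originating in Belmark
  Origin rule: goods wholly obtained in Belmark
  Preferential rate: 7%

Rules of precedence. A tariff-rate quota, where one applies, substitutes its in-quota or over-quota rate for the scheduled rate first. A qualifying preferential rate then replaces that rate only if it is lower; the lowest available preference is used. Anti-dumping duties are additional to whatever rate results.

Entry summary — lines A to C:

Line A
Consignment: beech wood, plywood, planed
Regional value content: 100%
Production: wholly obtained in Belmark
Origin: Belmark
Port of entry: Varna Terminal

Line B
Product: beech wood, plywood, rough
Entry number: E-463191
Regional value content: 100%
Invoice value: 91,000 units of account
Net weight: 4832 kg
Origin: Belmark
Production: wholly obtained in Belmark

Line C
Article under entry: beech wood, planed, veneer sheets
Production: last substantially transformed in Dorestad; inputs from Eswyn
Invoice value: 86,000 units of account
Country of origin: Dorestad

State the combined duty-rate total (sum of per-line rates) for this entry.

35%

Line A: beech → X.1; plywood → X.1.1; planed → X.1.1.3. Scheduled 24%. quota on X.1 exhausted → over-quota 21%; Belmark agreement on X.1.2: X.1.1.3 not covered; Belmark agreement on X.1: wholly obtained → 7% available; preferential 7%. → 7%.
Line B: beech → X.1; plywood → X.1.1; rough → X.1.1.2. Scheduled 33%. quota on X.1 exhausted → over-quota 21%; Belmark agreement on X.1.2: X.1.1.2 not covered; Belmark agreement on X.1: wholly obtained → 7% available; preferential 7%. → 7%.
Line C: beech → X.1; veneer sheets → X.1.2; planed → X.1.2.1. Scheduled 36%. quota on X.1 exhausted → over-quota 21%; Dorestad agreement on X.2.3.1: X.1.2.1 not covered. → 21%.
Sum: 7% + 7% + 21% = 35%.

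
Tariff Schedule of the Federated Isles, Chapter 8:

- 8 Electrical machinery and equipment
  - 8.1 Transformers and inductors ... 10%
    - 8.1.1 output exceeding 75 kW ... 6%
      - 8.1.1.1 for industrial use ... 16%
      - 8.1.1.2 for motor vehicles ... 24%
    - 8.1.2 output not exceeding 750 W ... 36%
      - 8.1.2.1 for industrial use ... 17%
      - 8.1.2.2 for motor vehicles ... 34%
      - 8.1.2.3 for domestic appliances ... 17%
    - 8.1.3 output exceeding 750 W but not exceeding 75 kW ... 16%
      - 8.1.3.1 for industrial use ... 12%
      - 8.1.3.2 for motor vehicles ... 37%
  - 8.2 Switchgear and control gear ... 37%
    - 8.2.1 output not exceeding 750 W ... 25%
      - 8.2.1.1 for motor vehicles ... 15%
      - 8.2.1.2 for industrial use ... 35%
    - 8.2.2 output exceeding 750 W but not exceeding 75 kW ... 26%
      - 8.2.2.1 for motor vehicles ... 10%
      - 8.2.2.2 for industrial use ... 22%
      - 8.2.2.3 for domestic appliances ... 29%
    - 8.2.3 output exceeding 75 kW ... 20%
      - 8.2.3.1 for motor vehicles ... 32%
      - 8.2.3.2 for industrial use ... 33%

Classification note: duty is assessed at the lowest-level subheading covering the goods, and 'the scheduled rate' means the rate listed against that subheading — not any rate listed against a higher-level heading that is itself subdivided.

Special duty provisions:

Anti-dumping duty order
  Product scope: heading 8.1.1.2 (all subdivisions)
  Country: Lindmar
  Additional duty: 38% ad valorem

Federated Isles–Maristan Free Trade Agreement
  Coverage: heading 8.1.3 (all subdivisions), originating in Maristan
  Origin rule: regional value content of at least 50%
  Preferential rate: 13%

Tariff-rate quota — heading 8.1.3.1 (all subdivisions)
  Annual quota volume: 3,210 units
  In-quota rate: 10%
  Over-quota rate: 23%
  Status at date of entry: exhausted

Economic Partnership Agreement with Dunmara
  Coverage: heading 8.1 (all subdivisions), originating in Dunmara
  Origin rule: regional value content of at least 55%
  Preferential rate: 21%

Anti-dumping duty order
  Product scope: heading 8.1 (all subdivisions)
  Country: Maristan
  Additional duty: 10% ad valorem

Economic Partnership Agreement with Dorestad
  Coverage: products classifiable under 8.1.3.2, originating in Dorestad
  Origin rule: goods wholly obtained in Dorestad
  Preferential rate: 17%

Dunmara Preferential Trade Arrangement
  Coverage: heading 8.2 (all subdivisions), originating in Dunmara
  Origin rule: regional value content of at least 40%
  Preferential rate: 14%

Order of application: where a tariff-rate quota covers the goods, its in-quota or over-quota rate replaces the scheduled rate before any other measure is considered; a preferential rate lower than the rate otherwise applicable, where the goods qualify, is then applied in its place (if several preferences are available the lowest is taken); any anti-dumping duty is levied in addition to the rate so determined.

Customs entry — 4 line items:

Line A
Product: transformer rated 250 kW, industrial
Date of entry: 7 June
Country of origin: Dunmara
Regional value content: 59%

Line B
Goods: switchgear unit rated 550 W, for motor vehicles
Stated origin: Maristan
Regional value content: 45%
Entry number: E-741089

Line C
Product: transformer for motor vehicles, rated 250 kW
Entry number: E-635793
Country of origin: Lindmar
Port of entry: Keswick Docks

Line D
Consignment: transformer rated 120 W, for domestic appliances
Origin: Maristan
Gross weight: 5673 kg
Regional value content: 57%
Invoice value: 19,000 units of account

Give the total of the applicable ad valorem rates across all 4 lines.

Line A: transformer → 8.1; rated 250 kW → 8.1.1; industrial → 8.1.1.1. Scheduled 16%. Dunmara agreement on 8.1: RVC ≥ 55% → 21% available; Dunmara agreement on 8.2: 8.1.1.1 not covered; preference 21% not lower than 16% → no reduction. → 16%.
Line B: switchgear unit → 8.2; rated 550 W → 8.2.1; for motor vehicles → 8.2.1.1. Scheduled 15%. Maristan agreement on 8.1.3: 8.2.1.1 not covered. → 15%.
Line C: transformer → 8.1; rated 250 kW → 8.1.1; for motor vehicles → 8.1.1.2. Scheduled 24%. anti-dumping (Lindmar, 8.1.1.2): +38%; total 24% + 38% = 62%. → 62%.
Line D: transformer → 8.1; rated 120 W → 8.1.2; for domestic appliances → 8.1.2.3. Scheduled 17%. Maristan agreement on 8.1.3: 8.1.2.3 not covered; anti-dumping (Maristan, 8.1): +10%; total 17% + 10% = 27%. → 27%.
Sum: 16% + 15% + 62% + 27% = 120%.

120%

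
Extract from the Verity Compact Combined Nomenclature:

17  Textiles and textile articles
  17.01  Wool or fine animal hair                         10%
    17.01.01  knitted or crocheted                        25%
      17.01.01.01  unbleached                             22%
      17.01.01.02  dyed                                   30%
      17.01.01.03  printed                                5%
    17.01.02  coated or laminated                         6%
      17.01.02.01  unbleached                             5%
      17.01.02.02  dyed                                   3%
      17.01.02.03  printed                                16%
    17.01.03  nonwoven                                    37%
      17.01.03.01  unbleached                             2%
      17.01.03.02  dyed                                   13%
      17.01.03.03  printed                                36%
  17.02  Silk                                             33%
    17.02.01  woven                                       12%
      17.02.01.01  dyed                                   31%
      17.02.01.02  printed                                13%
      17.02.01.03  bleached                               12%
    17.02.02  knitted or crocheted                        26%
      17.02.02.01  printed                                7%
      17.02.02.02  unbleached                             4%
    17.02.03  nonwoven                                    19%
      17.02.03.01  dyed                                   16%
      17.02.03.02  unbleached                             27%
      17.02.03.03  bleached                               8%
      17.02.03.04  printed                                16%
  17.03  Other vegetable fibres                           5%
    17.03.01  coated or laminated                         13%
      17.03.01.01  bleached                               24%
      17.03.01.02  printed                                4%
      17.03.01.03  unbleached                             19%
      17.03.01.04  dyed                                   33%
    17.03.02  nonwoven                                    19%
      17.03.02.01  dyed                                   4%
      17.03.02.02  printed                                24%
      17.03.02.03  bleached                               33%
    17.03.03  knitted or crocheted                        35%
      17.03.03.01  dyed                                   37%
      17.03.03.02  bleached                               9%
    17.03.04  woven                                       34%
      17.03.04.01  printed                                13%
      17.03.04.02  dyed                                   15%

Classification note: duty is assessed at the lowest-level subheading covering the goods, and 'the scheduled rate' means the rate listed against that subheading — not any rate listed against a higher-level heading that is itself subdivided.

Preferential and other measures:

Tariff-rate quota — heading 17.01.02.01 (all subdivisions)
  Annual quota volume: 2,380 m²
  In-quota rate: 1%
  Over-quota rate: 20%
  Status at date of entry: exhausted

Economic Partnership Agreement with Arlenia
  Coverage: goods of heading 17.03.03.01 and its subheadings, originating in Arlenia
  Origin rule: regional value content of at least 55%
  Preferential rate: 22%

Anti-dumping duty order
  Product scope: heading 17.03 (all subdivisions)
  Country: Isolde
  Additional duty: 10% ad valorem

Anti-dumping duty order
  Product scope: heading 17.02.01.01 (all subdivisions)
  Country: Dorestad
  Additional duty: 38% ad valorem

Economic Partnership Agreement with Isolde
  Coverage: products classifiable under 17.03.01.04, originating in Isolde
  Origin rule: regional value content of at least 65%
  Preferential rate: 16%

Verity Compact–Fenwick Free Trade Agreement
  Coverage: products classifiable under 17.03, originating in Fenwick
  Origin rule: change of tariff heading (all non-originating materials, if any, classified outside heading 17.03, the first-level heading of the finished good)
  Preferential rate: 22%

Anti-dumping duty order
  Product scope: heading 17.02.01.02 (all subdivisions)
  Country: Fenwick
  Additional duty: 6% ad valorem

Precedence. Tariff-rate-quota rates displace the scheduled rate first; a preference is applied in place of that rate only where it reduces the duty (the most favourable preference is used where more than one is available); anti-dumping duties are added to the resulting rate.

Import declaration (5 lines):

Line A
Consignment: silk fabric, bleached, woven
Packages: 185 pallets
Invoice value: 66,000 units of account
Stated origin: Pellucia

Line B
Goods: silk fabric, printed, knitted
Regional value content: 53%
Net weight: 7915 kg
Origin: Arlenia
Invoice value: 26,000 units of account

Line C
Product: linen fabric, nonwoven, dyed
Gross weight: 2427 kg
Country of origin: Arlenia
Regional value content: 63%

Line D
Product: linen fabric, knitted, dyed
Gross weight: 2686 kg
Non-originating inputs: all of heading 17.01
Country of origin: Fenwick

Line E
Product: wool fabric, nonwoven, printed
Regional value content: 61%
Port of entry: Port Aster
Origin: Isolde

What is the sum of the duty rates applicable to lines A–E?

Line A: silk → 17.02; woven → 17.02.01; bleached → 17.02.01.03. Scheduled 12%. No special measure applies. → 12%.
Line B: silk → 17.02; knitted → 17.02.02; printed → 17.02.02.01. Scheduled 7%. Arlenia agreement on 17.03.03.01: 17.02.02.01 not covered. → 7%.
Line C: linen → 17.03; nonwoven → 17.03.02; dyed → 17.03.02.01. Scheduled 4%. Arlenia agreement on 17.03.03.01: 17.03.02.01 not covered. → 4%.
Line D: linen → 17.03; knitted → 17.03.03; dyed → 17.03.03.01. Scheduled 37%. Fenwick agreement on 17.03: CTH met → 22% available; preferential 22%. → 22%.
Line E: wool → 17.01; nonwoven → 17.01.03; printed → 17.01.03.03. Scheduled 36%. Isolde agreement on 17.03.01.04: 17.01.03.03 not covered. → 36%.
Sum: 12% + 7% + 4% + 22% + 36% = 81%.

81%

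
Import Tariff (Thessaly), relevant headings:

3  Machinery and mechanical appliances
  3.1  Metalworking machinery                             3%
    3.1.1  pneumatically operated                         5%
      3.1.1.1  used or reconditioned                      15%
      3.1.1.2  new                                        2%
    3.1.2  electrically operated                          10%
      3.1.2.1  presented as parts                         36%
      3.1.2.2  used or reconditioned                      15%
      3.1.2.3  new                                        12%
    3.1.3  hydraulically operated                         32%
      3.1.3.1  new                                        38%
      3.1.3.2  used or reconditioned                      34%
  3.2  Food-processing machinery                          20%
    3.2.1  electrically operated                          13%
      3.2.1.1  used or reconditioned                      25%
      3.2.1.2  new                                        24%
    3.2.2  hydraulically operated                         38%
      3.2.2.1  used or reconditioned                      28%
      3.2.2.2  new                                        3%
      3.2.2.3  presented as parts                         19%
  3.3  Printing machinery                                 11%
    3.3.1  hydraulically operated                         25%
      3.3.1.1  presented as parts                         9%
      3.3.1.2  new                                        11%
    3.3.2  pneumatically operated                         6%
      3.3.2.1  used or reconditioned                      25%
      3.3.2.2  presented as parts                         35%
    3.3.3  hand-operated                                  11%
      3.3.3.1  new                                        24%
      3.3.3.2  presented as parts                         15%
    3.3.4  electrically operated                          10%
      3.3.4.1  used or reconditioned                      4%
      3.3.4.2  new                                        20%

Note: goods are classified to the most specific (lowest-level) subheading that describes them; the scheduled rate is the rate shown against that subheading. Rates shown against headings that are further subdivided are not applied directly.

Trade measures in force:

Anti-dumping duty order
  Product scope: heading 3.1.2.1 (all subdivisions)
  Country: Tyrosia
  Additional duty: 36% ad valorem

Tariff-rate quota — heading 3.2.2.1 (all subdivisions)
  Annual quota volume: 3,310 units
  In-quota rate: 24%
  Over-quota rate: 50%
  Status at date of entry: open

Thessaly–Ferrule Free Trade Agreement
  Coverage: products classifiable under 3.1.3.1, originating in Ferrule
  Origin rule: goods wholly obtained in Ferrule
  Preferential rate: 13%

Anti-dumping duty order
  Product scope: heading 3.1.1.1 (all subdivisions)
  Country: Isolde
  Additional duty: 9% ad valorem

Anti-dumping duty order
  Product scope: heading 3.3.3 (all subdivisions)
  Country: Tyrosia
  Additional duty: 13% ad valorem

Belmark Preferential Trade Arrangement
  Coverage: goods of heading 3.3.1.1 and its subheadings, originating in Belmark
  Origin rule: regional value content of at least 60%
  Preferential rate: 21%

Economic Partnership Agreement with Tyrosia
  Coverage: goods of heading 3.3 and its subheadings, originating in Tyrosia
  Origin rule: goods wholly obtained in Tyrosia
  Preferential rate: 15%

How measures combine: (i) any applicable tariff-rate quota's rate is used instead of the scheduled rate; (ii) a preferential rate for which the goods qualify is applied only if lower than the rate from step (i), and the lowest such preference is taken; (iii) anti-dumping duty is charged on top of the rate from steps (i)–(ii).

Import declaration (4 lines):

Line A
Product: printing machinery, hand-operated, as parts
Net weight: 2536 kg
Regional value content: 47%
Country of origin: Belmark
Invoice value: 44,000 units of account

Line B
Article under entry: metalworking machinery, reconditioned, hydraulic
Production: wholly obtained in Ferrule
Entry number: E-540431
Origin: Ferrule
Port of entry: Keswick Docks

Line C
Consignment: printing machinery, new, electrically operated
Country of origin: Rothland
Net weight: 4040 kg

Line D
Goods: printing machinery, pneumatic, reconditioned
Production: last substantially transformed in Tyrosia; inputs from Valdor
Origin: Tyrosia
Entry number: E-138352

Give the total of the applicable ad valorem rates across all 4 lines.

94%

Line A: printing → 3.3; hand-operated → 3.3.3; as parts → 3.3.3.2. Scheduled 15%. Belmark agreement on 3.3.1.1: 3.3.3.2 not covered. → 15%.
Line B: metalworking → 3.1; hydraulic → 3.1.3; reconditioned → 3.1.3.2. Scheduled 34%. Ferrule agreement on 3.1.3.1: 3.1.3.2 not covered. → 34%.
Line C: printing → 3.3; electrically operated → 3.3.4; new → 3.3.4.2. Scheduled 20%. No special measure applies. → 20%.
Line D: printing → 3.3; pneumatic → 3.3.2; reconditioned → 3.3.2.1. Scheduled 25%. Tyrosia agreement on 3.3: not wholly obtained. → 25%.
Sum: 15% + 34% + 20% + 25% = 94%.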